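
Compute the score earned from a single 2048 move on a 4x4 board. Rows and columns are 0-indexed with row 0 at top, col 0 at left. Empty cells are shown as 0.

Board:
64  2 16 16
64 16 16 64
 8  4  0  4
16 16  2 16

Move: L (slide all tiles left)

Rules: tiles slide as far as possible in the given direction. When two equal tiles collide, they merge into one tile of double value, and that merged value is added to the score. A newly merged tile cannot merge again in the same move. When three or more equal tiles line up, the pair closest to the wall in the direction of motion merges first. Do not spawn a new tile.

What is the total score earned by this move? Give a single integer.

Slide left:
row 0: [64, 2, 16, 16] -> [64, 2, 32, 0]  score +32 (running 32)
row 1: [64, 16, 16, 64] -> [64, 32, 64, 0]  score +32 (running 64)
row 2: [8, 4, 0, 4] -> [8, 8, 0, 0]  score +8 (running 72)
row 3: [16, 16, 2, 16] -> [32, 2, 16, 0]  score +32 (running 104)
Board after move:
64  2 32  0
64 32 64  0
 8  8  0  0
32  2 16  0

Answer: 104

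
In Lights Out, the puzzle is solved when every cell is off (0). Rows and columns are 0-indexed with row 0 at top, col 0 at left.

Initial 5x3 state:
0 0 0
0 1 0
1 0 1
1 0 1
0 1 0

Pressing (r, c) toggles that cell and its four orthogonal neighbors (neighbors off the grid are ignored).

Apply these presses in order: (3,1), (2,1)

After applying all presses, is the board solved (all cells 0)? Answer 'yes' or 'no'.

Answer: yes

Derivation:
After press 1 at (3,1):
0 0 0
0 1 0
1 1 1
0 1 0
0 0 0

After press 2 at (2,1):
0 0 0
0 0 0
0 0 0
0 0 0
0 0 0

Lights still on: 0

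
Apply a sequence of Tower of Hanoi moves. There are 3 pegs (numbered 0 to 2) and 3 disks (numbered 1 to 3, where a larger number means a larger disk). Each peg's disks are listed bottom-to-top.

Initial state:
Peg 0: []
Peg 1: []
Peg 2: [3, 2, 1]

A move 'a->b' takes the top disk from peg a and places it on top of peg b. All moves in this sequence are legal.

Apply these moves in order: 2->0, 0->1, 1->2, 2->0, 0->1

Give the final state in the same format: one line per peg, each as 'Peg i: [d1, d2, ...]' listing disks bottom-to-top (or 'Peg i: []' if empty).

Answer: Peg 0: []
Peg 1: [1]
Peg 2: [3, 2]

Derivation:
After move 1 (2->0):
Peg 0: [1]
Peg 1: []
Peg 2: [3, 2]

After move 2 (0->1):
Peg 0: []
Peg 1: [1]
Peg 2: [3, 2]

After move 3 (1->2):
Peg 0: []
Peg 1: []
Peg 2: [3, 2, 1]

After move 4 (2->0):
Peg 0: [1]
Peg 1: []
Peg 2: [3, 2]

After move 5 (0->1):
Peg 0: []
Peg 1: [1]
Peg 2: [3, 2]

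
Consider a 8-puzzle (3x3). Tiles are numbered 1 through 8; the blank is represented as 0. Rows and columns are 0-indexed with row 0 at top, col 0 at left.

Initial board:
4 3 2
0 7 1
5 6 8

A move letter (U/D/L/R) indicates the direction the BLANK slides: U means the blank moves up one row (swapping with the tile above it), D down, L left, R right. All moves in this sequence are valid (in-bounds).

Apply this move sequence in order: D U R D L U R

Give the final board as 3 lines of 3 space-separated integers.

Answer: 4 3 2
6 0 1
7 5 8

Derivation:
After move 1 (D):
4 3 2
5 7 1
0 6 8

After move 2 (U):
4 3 2
0 7 1
5 6 8

After move 3 (R):
4 3 2
7 0 1
5 6 8

After move 4 (D):
4 3 2
7 6 1
5 0 8

After move 5 (L):
4 3 2
7 6 1
0 5 8

After move 6 (U):
4 3 2
0 6 1
7 5 8

After move 7 (R):
4 3 2
6 0 1
7 5 8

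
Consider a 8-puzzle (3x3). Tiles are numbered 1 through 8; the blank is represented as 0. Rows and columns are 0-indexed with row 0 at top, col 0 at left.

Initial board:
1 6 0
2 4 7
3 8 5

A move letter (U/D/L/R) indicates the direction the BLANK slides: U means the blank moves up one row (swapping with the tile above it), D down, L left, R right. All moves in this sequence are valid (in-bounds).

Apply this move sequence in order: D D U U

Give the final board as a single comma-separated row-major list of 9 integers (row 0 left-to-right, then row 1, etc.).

After move 1 (D):
1 6 7
2 4 0
3 8 5

After move 2 (D):
1 6 7
2 4 5
3 8 0

After move 3 (U):
1 6 7
2 4 0
3 8 5

After move 4 (U):
1 6 0
2 4 7
3 8 5

Answer: 1, 6, 0, 2, 4, 7, 3, 8, 5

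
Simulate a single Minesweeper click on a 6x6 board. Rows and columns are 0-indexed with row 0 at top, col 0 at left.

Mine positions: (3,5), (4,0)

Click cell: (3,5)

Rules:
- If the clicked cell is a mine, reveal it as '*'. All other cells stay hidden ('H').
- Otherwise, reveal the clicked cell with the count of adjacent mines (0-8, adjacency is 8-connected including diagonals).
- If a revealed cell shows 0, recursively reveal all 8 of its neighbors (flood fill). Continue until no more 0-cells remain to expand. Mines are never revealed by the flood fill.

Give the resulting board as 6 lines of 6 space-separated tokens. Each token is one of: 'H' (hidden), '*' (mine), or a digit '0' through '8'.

H H H H H H
H H H H H H
H H H H H H
H H H H H *
H H H H H H
H H H H H H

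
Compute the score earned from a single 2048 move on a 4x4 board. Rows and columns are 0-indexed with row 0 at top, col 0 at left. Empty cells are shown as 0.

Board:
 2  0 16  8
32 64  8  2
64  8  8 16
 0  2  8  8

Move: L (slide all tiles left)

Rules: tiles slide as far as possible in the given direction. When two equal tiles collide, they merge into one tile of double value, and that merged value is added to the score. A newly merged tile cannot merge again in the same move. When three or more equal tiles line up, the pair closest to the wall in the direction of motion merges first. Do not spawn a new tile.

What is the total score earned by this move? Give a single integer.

Slide left:
row 0: [2, 0, 16, 8] -> [2, 16, 8, 0]  score +0 (running 0)
row 1: [32, 64, 8, 2] -> [32, 64, 8, 2]  score +0 (running 0)
row 2: [64, 8, 8, 16] -> [64, 16, 16, 0]  score +16 (running 16)
row 3: [0, 2, 8, 8] -> [2, 16, 0, 0]  score +16 (running 32)
Board after move:
 2 16  8  0
32 64  8  2
64 16 16  0
 2 16  0  0

Answer: 32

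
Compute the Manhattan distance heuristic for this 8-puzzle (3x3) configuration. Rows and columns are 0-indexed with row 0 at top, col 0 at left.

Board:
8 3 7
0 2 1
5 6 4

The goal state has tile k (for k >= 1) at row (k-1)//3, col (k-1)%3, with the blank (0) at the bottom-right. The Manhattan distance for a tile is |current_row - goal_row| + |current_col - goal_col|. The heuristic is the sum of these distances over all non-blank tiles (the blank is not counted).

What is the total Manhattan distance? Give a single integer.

Answer: 19

Derivation:
Tile 8: at (0,0), goal (2,1), distance |0-2|+|0-1| = 3
Tile 3: at (0,1), goal (0,2), distance |0-0|+|1-2| = 1
Tile 7: at (0,2), goal (2,0), distance |0-2|+|2-0| = 4
Tile 2: at (1,1), goal (0,1), distance |1-0|+|1-1| = 1
Tile 1: at (1,2), goal (0,0), distance |1-0|+|2-0| = 3
Tile 5: at (2,0), goal (1,1), distance |2-1|+|0-1| = 2
Tile 6: at (2,1), goal (1,2), distance |2-1|+|1-2| = 2
Tile 4: at (2,2), goal (1,0), distance |2-1|+|2-0| = 3
Sum: 3 + 1 + 4 + 1 + 3 + 2 + 2 + 3 = 19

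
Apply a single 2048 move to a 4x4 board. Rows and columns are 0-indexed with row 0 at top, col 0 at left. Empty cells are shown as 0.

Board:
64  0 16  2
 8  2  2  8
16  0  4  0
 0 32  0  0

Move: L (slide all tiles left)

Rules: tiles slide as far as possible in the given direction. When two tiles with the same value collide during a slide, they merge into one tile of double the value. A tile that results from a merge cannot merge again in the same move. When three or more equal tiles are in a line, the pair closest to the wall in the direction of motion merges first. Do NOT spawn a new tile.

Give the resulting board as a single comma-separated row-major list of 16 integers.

Slide left:
row 0: [64, 0, 16, 2] -> [64, 16, 2, 0]
row 1: [8, 2, 2, 8] -> [8, 4, 8, 0]
row 2: [16, 0, 4, 0] -> [16, 4, 0, 0]
row 3: [0, 32, 0, 0] -> [32, 0, 0, 0]

Answer: 64, 16, 2, 0, 8, 4, 8, 0, 16, 4, 0, 0, 32, 0, 0, 0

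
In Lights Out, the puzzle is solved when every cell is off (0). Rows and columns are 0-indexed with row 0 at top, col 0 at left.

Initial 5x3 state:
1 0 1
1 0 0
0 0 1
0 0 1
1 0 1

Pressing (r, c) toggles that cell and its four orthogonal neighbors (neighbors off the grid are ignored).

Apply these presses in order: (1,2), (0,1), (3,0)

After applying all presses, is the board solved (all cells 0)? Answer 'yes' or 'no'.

Answer: no

Derivation:
After press 1 at (1,2):
1 0 0
1 1 1
0 0 0
0 0 1
1 0 1

After press 2 at (0,1):
0 1 1
1 0 1
0 0 0
0 0 1
1 0 1

After press 3 at (3,0):
0 1 1
1 0 1
1 0 0
1 1 1
0 0 1

Lights still on: 9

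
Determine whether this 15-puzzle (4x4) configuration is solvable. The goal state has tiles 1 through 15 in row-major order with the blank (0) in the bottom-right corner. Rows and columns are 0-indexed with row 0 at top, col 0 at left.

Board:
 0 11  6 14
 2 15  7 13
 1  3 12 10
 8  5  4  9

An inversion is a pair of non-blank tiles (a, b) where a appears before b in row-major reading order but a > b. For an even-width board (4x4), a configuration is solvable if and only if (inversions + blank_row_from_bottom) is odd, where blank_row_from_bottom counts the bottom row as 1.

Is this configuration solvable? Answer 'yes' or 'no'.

Answer: yes

Derivation:
Inversions: 61
Blank is in row 0 (0-indexed from top), which is row 4 counting from the bottom (bottom = 1).
61 + 4 = 65, which is odd, so the puzzle is solvable.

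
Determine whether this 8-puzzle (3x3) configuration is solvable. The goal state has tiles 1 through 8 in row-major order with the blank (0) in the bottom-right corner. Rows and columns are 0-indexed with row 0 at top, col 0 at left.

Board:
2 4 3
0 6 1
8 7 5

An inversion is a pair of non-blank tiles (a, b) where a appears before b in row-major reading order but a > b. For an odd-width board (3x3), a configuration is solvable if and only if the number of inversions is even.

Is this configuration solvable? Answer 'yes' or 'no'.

Inversions (pairs i<j in row-major order where tile[i] > tile[j] > 0): 9
9 is odd, so the puzzle is not solvable.

Answer: no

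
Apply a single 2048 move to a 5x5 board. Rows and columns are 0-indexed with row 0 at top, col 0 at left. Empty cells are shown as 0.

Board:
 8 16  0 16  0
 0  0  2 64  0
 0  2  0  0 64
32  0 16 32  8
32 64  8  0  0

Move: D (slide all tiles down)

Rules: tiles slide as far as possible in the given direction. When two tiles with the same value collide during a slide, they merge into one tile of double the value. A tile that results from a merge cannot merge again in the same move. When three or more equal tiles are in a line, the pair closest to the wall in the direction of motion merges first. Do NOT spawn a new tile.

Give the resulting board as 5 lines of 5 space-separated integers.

Answer:  0  0  0  0  0
 0  0  0  0  0
 0 16  2 16  0
 8  2 16 64 64
64 64  8 32  8

Derivation:
Slide down:
col 0: [8, 0, 0, 32, 32] -> [0, 0, 0, 8, 64]
col 1: [16, 0, 2, 0, 64] -> [0, 0, 16, 2, 64]
col 2: [0, 2, 0, 16, 8] -> [0, 0, 2, 16, 8]
col 3: [16, 64, 0, 32, 0] -> [0, 0, 16, 64, 32]
col 4: [0, 0, 64, 8, 0] -> [0, 0, 0, 64, 8]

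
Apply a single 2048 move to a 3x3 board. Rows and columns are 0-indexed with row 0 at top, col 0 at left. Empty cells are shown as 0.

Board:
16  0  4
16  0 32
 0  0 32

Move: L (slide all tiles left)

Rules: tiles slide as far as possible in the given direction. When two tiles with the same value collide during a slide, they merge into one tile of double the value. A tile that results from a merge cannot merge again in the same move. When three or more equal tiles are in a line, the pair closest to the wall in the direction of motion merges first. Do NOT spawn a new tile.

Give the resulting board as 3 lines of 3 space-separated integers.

Slide left:
row 0: [16, 0, 4] -> [16, 4, 0]
row 1: [16, 0, 32] -> [16, 32, 0]
row 2: [0, 0, 32] -> [32, 0, 0]

Answer: 16  4  0
16 32  0
32  0  0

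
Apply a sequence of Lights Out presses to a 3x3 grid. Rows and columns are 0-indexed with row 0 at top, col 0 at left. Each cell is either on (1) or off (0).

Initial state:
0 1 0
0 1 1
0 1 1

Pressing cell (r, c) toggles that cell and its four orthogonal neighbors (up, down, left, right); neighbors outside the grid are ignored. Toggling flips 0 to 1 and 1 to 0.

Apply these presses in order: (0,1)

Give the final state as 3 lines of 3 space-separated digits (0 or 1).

Answer: 1 0 1
0 0 1
0 1 1

Derivation:
After press 1 at (0,1):
1 0 1
0 0 1
0 1 1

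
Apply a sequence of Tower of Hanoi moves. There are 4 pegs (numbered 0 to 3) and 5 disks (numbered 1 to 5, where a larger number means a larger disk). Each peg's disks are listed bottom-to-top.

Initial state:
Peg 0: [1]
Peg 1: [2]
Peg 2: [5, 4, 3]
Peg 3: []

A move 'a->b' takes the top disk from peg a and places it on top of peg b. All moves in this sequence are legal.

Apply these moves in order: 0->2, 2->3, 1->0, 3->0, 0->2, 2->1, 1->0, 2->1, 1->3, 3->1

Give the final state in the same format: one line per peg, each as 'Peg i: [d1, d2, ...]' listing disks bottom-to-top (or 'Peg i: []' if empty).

After move 1 (0->2):
Peg 0: []
Peg 1: [2]
Peg 2: [5, 4, 3, 1]
Peg 3: []

After move 2 (2->3):
Peg 0: []
Peg 1: [2]
Peg 2: [5, 4, 3]
Peg 3: [1]

After move 3 (1->0):
Peg 0: [2]
Peg 1: []
Peg 2: [5, 4, 3]
Peg 3: [1]

After move 4 (3->0):
Peg 0: [2, 1]
Peg 1: []
Peg 2: [5, 4, 3]
Peg 3: []

After move 5 (0->2):
Peg 0: [2]
Peg 1: []
Peg 2: [5, 4, 3, 1]
Peg 3: []

After move 6 (2->1):
Peg 0: [2]
Peg 1: [1]
Peg 2: [5, 4, 3]
Peg 3: []

After move 7 (1->0):
Peg 0: [2, 1]
Peg 1: []
Peg 2: [5, 4, 3]
Peg 3: []

After move 8 (2->1):
Peg 0: [2, 1]
Peg 1: [3]
Peg 2: [5, 4]
Peg 3: []

After move 9 (1->3):
Peg 0: [2, 1]
Peg 1: []
Peg 2: [5, 4]
Peg 3: [3]

After move 10 (3->1):
Peg 0: [2, 1]
Peg 1: [3]
Peg 2: [5, 4]
Peg 3: []

Answer: Peg 0: [2, 1]
Peg 1: [3]
Peg 2: [5, 4]
Peg 3: []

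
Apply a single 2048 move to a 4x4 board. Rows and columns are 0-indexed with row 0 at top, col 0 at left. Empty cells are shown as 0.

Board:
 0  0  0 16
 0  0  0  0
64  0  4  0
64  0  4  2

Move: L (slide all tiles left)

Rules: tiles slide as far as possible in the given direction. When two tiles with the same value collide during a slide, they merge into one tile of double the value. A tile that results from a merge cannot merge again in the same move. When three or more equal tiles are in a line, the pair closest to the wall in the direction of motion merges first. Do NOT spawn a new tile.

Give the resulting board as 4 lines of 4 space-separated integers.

Slide left:
row 0: [0, 0, 0, 16] -> [16, 0, 0, 0]
row 1: [0, 0, 0, 0] -> [0, 0, 0, 0]
row 2: [64, 0, 4, 0] -> [64, 4, 0, 0]
row 3: [64, 0, 4, 2] -> [64, 4, 2, 0]

Answer: 16  0  0  0
 0  0  0  0
64  4  0  0
64  4  2  0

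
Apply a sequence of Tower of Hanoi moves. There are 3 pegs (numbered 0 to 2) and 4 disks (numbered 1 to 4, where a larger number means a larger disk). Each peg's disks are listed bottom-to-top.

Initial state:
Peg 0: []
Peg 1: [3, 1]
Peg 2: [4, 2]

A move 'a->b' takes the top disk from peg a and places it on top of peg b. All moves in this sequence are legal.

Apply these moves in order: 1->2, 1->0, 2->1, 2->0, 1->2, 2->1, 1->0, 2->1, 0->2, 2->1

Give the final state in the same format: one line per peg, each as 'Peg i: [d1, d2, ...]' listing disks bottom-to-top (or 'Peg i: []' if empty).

Answer: Peg 0: [3, 2]
Peg 1: [4, 1]
Peg 2: []

Derivation:
After move 1 (1->2):
Peg 0: []
Peg 1: [3]
Peg 2: [4, 2, 1]

After move 2 (1->0):
Peg 0: [3]
Peg 1: []
Peg 2: [4, 2, 1]

After move 3 (2->1):
Peg 0: [3]
Peg 1: [1]
Peg 2: [4, 2]

After move 4 (2->0):
Peg 0: [3, 2]
Peg 1: [1]
Peg 2: [4]

After move 5 (1->2):
Peg 0: [3, 2]
Peg 1: []
Peg 2: [4, 1]

After move 6 (2->1):
Peg 0: [3, 2]
Peg 1: [1]
Peg 2: [4]

After move 7 (1->0):
Peg 0: [3, 2, 1]
Peg 1: []
Peg 2: [4]

After move 8 (2->1):
Peg 0: [3, 2, 1]
Peg 1: [4]
Peg 2: []

After move 9 (0->2):
Peg 0: [3, 2]
Peg 1: [4]
Peg 2: [1]

After move 10 (2->1):
Peg 0: [3, 2]
Peg 1: [4, 1]
Peg 2: []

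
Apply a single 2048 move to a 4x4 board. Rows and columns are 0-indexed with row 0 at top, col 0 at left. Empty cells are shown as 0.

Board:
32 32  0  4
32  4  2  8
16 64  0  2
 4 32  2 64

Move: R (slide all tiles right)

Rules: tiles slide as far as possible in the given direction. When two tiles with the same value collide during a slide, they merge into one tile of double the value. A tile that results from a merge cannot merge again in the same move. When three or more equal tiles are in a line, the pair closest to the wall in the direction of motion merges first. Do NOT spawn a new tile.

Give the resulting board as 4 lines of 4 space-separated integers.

Answer:  0  0 64  4
32  4  2  8
 0 16 64  2
 4 32  2 64

Derivation:
Slide right:
row 0: [32, 32, 0, 4] -> [0, 0, 64, 4]
row 1: [32, 4, 2, 8] -> [32, 4, 2, 8]
row 2: [16, 64, 0, 2] -> [0, 16, 64, 2]
row 3: [4, 32, 2, 64] -> [4, 32, 2, 64]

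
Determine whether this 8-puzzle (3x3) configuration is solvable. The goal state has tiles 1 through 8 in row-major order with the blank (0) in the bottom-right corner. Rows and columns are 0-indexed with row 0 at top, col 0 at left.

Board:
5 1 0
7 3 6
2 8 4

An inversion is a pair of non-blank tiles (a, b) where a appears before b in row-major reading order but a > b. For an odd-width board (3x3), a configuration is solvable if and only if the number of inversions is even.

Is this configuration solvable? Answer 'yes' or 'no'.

Answer: yes

Derivation:
Inversions (pairs i<j in row-major order where tile[i] > tile[j] > 0): 12
12 is even, so the puzzle is solvable.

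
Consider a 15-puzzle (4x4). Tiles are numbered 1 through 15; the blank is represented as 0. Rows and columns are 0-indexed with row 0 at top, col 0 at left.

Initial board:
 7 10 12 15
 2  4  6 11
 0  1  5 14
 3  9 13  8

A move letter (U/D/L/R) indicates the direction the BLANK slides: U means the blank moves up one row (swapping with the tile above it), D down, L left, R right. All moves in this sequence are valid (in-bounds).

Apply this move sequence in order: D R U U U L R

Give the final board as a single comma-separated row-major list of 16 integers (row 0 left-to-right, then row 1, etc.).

After move 1 (D):
 7 10 12 15
 2  4  6 11
 3  1  5 14
 0  9 13  8

After move 2 (R):
 7 10 12 15
 2  4  6 11
 3  1  5 14
 9  0 13  8

After move 3 (U):
 7 10 12 15
 2  4  6 11
 3  0  5 14
 9  1 13  8

After move 4 (U):
 7 10 12 15
 2  0  6 11
 3  4  5 14
 9  1 13  8

After move 5 (U):
 7  0 12 15
 2 10  6 11
 3  4  5 14
 9  1 13  8

After move 6 (L):
 0  7 12 15
 2 10  6 11
 3  4  5 14
 9  1 13  8

After move 7 (R):
 7  0 12 15
 2 10  6 11
 3  4  5 14
 9  1 13  8

Answer: 7, 0, 12, 15, 2, 10, 6, 11, 3, 4, 5, 14, 9, 1, 13, 8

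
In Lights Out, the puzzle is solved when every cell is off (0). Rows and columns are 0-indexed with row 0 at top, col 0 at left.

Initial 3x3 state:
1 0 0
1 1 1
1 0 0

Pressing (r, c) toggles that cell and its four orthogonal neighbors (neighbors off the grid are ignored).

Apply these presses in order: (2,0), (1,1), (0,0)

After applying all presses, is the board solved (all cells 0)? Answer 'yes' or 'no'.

Answer: yes

Derivation:
After press 1 at (2,0):
1 0 0
0 1 1
0 1 0

After press 2 at (1,1):
1 1 0
1 0 0
0 0 0

After press 3 at (0,0):
0 0 0
0 0 0
0 0 0

Lights still on: 0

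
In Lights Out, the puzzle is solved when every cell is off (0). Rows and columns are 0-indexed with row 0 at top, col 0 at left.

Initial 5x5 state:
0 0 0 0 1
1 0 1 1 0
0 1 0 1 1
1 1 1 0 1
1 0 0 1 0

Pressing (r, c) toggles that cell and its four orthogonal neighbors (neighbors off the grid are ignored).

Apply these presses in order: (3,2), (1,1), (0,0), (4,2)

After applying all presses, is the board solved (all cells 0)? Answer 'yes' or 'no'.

After press 1 at (3,2):
0 0 0 0 1
1 0 1 1 0
0 1 1 1 1
1 0 0 1 1
1 0 1 1 0

After press 2 at (1,1):
0 1 0 0 1
0 1 0 1 0
0 0 1 1 1
1 0 0 1 1
1 0 1 1 0

After press 3 at (0,0):
1 0 0 0 1
1 1 0 1 0
0 0 1 1 1
1 0 0 1 1
1 0 1 1 0

After press 4 at (4,2):
1 0 0 0 1
1 1 0 1 0
0 0 1 1 1
1 0 1 1 1
1 1 0 0 0

Lights still on: 14

Answer: no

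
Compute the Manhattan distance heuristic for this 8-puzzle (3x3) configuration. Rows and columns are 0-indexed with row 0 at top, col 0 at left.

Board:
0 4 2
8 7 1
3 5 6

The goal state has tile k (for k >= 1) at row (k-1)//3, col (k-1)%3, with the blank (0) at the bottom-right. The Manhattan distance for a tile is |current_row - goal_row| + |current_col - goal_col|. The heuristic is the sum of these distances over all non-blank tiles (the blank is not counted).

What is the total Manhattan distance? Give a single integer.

Tile 4: at (0,1), goal (1,0), distance |0-1|+|1-0| = 2
Tile 2: at (0,2), goal (0,1), distance |0-0|+|2-1| = 1
Tile 8: at (1,0), goal (2,1), distance |1-2|+|0-1| = 2
Tile 7: at (1,1), goal (2,0), distance |1-2|+|1-0| = 2
Tile 1: at (1,2), goal (0,0), distance |1-0|+|2-0| = 3
Tile 3: at (2,0), goal (0,2), distance |2-0|+|0-2| = 4
Tile 5: at (2,1), goal (1,1), distance |2-1|+|1-1| = 1
Tile 6: at (2,2), goal (1,2), distance |2-1|+|2-2| = 1
Sum: 2 + 1 + 2 + 2 + 3 + 4 + 1 + 1 = 16

Answer: 16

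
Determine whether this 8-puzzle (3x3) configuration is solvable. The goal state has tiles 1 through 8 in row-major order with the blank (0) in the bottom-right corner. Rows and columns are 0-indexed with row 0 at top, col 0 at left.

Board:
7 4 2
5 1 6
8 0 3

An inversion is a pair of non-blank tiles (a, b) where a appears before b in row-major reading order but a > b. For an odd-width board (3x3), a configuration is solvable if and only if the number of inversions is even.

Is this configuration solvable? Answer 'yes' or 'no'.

Answer: yes

Derivation:
Inversions (pairs i<j in row-major order where tile[i] > tile[j] > 0): 14
14 is even, so the puzzle is solvable.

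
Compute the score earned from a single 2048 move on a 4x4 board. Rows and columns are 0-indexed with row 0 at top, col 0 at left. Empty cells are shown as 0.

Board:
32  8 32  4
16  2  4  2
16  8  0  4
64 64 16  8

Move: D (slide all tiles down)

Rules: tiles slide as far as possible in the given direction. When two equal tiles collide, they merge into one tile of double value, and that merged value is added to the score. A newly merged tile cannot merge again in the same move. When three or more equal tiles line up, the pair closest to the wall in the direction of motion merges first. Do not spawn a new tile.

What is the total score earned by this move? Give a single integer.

Slide down:
col 0: [32, 16, 16, 64] -> [0, 32, 32, 64]  score +32 (running 32)
col 1: [8, 2, 8, 64] -> [8, 2, 8, 64]  score +0 (running 32)
col 2: [32, 4, 0, 16] -> [0, 32, 4, 16]  score +0 (running 32)
col 3: [4, 2, 4, 8] -> [4, 2, 4, 8]  score +0 (running 32)
Board after move:
 0  8  0  4
32  2 32  2
32  8  4  4
64 64 16  8

Answer: 32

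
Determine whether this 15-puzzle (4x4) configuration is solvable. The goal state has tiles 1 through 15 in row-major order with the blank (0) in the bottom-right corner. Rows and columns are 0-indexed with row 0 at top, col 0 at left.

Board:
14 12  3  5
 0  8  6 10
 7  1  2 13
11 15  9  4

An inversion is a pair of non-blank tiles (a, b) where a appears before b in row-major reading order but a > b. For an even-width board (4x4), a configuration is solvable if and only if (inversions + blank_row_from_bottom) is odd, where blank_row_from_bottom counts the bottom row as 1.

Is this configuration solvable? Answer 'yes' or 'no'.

Answer: no

Derivation:
Inversions: 53
Blank is in row 1 (0-indexed from top), which is row 3 counting from the bottom (bottom = 1).
53 + 3 = 56, which is even, so the puzzle is not solvable.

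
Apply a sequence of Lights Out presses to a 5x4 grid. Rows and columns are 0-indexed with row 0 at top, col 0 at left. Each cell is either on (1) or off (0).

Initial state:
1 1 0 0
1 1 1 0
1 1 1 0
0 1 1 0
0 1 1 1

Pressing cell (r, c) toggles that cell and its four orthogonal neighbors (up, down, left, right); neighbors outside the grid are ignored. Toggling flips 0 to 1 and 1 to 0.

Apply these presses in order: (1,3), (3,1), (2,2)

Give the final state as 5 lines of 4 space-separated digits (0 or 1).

After press 1 at (1,3):
1 1 0 1
1 1 0 1
1 1 1 1
0 1 1 0
0 1 1 1

After press 2 at (3,1):
1 1 0 1
1 1 0 1
1 0 1 1
1 0 0 0
0 0 1 1

After press 3 at (2,2):
1 1 0 1
1 1 1 1
1 1 0 0
1 0 1 0
0 0 1 1

Answer: 1 1 0 1
1 1 1 1
1 1 0 0
1 0 1 0
0 0 1 1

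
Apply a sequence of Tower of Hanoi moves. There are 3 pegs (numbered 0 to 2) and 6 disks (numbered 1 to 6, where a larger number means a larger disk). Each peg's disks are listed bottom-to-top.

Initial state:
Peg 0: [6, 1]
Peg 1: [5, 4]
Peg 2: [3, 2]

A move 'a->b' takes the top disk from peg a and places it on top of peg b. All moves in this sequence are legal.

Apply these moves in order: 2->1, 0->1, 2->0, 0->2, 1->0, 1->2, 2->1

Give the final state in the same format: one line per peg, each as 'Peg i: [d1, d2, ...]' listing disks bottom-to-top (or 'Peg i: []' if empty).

Answer: Peg 0: [6, 1]
Peg 1: [5, 4, 2]
Peg 2: [3]

Derivation:
After move 1 (2->1):
Peg 0: [6, 1]
Peg 1: [5, 4, 2]
Peg 2: [3]

After move 2 (0->1):
Peg 0: [6]
Peg 1: [5, 4, 2, 1]
Peg 2: [3]

After move 3 (2->0):
Peg 0: [6, 3]
Peg 1: [5, 4, 2, 1]
Peg 2: []

After move 4 (0->2):
Peg 0: [6]
Peg 1: [5, 4, 2, 1]
Peg 2: [3]

After move 5 (1->0):
Peg 0: [6, 1]
Peg 1: [5, 4, 2]
Peg 2: [3]

After move 6 (1->2):
Peg 0: [6, 1]
Peg 1: [5, 4]
Peg 2: [3, 2]

After move 7 (2->1):
Peg 0: [6, 1]
Peg 1: [5, 4, 2]
Peg 2: [3]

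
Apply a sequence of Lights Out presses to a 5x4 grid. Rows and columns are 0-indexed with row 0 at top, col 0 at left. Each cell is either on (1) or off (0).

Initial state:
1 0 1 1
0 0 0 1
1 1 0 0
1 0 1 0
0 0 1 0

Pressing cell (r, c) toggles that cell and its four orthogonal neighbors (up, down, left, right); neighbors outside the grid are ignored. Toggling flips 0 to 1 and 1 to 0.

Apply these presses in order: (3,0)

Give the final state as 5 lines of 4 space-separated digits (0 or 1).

After press 1 at (3,0):
1 0 1 1
0 0 0 1
0 1 0 0
0 1 1 0
1 0 1 0

Answer: 1 0 1 1
0 0 0 1
0 1 0 0
0 1 1 0
1 0 1 0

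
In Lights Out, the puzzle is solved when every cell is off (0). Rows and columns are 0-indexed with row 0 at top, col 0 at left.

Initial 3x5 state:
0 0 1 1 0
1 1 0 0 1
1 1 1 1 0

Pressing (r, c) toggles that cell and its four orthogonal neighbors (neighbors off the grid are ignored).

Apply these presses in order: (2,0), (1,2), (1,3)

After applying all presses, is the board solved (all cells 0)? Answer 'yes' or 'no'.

After press 1 at (2,0):
0 0 1 1 0
0 1 0 0 1
0 0 1 1 0

After press 2 at (1,2):
0 0 0 1 0
0 0 1 1 1
0 0 0 1 0

After press 3 at (1,3):
0 0 0 0 0
0 0 0 0 0
0 0 0 0 0

Lights still on: 0

Answer: yes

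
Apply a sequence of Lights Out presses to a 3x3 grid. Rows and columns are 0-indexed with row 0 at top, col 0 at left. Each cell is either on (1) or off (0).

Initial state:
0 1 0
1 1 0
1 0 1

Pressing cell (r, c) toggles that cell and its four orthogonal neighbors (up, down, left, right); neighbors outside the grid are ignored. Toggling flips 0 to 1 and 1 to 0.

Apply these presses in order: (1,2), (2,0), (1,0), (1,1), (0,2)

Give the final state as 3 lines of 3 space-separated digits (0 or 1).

After press 1 at (1,2):
0 1 1
1 0 1
1 0 0

After press 2 at (2,0):
0 1 1
0 0 1
0 1 0

After press 3 at (1,0):
1 1 1
1 1 1
1 1 0

After press 4 at (1,1):
1 0 1
0 0 0
1 0 0

After press 5 at (0,2):
1 1 0
0 0 1
1 0 0

Answer: 1 1 0
0 0 1
1 0 0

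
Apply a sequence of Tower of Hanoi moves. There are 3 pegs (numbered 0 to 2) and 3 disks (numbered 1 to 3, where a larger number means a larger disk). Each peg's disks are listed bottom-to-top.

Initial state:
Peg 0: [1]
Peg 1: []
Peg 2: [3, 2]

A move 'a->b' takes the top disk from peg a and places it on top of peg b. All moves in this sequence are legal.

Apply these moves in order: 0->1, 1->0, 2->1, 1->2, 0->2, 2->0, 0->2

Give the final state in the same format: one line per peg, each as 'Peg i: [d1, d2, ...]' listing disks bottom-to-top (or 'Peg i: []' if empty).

Answer: Peg 0: []
Peg 1: []
Peg 2: [3, 2, 1]

Derivation:
After move 1 (0->1):
Peg 0: []
Peg 1: [1]
Peg 2: [3, 2]

After move 2 (1->0):
Peg 0: [1]
Peg 1: []
Peg 2: [3, 2]

After move 3 (2->1):
Peg 0: [1]
Peg 1: [2]
Peg 2: [3]

After move 4 (1->2):
Peg 0: [1]
Peg 1: []
Peg 2: [3, 2]

After move 5 (0->2):
Peg 0: []
Peg 1: []
Peg 2: [3, 2, 1]

After move 6 (2->0):
Peg 0: [1]
Peg 1: []
Peg 2: [3, 2]

After move 7 (0->2):
Peg 0: []
Peg 1: []
Peg 2: [3, 2, 1]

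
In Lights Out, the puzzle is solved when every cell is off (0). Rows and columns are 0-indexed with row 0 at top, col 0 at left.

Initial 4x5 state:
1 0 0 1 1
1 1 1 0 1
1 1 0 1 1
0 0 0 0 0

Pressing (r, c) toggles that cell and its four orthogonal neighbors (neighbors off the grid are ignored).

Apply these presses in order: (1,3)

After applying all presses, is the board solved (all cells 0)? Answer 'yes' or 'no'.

After press 1 at (1,3):
1 0 0 0 1
1 1 0 1 0
1 1 0 0 1
0 0 0 0 0

Lights still on: 8

Answer: no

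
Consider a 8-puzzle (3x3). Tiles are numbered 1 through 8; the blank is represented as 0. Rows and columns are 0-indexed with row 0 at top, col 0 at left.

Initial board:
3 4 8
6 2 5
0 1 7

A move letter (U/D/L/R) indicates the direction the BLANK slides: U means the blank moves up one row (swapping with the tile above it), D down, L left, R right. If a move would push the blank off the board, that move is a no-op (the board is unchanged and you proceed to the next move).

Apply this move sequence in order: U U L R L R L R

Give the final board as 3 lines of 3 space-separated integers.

After move 1 (U):
3 4 8
0 2 5
6 1 7

After move 2 (U):
0 4 8
3 2 5
6 1 7

After move 3 (L):
0 4 8
3 2 5
6 1 7

After move 4 (R):
4 0 8
3 2 5
6 1 7

After move 5 (L):
0 4 8
3 2 5
6 1 7

After move 6 (R):
4 0 8
3 2 5
6 1 7

After move 7 (L):
0 4 8
3 2 5
6 1 7

After move 8 (R):
4 0 8
3 2 5
6 1 7

Answer: 4 0 8
3 2 5
6 1 7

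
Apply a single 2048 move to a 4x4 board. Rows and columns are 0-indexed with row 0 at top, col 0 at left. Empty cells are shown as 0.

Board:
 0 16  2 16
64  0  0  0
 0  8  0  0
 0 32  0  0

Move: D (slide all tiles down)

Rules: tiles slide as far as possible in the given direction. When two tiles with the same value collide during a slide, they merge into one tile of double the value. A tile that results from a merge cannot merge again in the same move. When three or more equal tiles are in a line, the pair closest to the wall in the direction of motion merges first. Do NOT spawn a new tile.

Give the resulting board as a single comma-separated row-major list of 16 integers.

Answer: 0, 0, 0, 0, 0, 16, 0, 0, 0, 8, 0, 0, 64, 32, 2, 16

Derivation:
Slide down:
col 0: [0, 64, 0, 0] -> [0, 0, 0, 64]
col 1: [16, 0, 8, 32] -> [0, 16, 8, 32]
col 2: [2, 0, 0, 0] -> [0, 0, 0, 2]
col 3: [16, 0, 0, 0] -> [0, 0, 0, 16]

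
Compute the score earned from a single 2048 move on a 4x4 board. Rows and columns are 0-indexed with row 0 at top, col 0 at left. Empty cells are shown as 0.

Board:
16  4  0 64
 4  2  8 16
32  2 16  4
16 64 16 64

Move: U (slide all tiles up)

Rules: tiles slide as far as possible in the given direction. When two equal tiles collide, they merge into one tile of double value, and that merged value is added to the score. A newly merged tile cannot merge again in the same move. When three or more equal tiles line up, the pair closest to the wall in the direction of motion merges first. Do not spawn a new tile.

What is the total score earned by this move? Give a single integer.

Answer: 36

Derivation:
Slide up:
col 0: [16, 4, 32, 16] -> [16, 4, 32, 16]  score +0 (running 0)
col 1: [4, 2, 2, 64] -> [4, 4, 64, 0]  score +4 (running 4)
col 2: [0, 8, 16, 16] -> [8, 32, 0, 0]  score +32 (running 36)
col 3: [64, 16, 4, 64] -> [64, 16, 4, 64]  score +0 (running 36)
Board after move:
16  4  8 64
 4  4 32 16
32 64  0  4
16  0  0 64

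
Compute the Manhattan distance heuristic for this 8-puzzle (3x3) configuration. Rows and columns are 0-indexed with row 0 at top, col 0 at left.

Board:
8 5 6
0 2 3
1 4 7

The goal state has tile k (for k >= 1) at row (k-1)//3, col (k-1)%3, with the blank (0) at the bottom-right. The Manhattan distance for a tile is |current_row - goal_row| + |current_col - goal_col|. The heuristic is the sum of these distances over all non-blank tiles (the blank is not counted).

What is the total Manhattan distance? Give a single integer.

Tile 8: (0,0)->(2,1) = 3
Tile 5: (0,1)->(1,1) = 1
Tile 6: (0,2)->(1,2) = 1
Tile 2: (1,1)->(0,1) = 1
Tile 3: (1,2)->(0,2) = 1
Tile 1: (2,0)->(0,0) = 2
Tile 4: (2,1)->(1,0) = 2
Tile 7: (2,2)->(2,0) = 2
Sum: 3 + 1 + 1 + 1 + 1 + 2 + 2 + 2 = 13

Answer: 13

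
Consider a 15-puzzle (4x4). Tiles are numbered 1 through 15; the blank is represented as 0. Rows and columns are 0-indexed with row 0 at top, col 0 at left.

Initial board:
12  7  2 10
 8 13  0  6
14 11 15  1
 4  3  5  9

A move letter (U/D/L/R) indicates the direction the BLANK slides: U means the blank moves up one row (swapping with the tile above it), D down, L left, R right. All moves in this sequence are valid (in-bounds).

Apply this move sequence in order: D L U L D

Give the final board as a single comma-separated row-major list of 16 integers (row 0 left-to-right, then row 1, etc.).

After move 1 (D):
12  7  2 10
 8 13 15  6
14 11  0  1
 4  3  5  9

After move 2 (L):
12  7  2 10
 8 13 15  6
14  0 11  1
 4  3  5  9

After move 3 (U):
12  7  2 10
 8  0 15  6
14 13 11  1
 4  3  5  9

After move 4 (L):
12  7  2 10
 0  8 15  6
14 13 11  1
 4  3  5  9

After move 5 (D):
12  7  2 10
14  8 15  6
 0 13 11  1
 4  3  5  9

Answer: 12, 7, 2, 10, 14, 8, 15, 6, 0, 13, 11, 1, 4, 3, 5, 9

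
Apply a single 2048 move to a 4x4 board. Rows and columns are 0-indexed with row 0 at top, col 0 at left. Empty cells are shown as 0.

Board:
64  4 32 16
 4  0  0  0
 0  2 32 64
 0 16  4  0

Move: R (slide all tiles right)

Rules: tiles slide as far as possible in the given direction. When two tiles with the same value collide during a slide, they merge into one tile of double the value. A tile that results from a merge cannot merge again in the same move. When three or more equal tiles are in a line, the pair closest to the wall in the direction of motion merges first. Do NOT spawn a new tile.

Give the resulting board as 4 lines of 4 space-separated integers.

Answer: 64  4 32 16
 0  0  0  4
 0  2 32 64
 0  0 16  4

Derivation:
Slide right:
row 0: [64, 4, 32, 16] -> [64, 4, 32, 16]
row 1: [4, 0, 0, 0] -> [0, 0, 0, 4]
row 2: [0, 2, 32, 64] -> [0, 2, 32, 64]
row 3: [0, 16, 4, 0] -> [0, 0, 16, 4]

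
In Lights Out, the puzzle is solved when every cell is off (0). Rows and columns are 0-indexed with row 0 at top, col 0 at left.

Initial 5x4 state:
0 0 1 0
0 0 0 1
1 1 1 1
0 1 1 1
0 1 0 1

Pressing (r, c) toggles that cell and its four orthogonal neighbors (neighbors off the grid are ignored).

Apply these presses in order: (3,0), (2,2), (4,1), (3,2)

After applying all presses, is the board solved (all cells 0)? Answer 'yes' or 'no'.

Answer: no

Derivation:
After press 1 at (3,0):
0 0 1 0
0 0 0 1
0 1 1 1
1 0 1 1
1 1 0 1

After press 2 at (2,2):
0 0 1 0
0 0 1 1
0 0 0 0
1 0 0 1
1 1 0 1

After press 3 at (4,1):
0 0 1 0
0 0 1 1
0 0 0 0
1 1 0 1
0 0 1 1

After press 4 at (3,2):
0 0 1 0
0 0 1 1
0 0 1 0
1 0 1 0
0 0 0 1

Lights still on: 7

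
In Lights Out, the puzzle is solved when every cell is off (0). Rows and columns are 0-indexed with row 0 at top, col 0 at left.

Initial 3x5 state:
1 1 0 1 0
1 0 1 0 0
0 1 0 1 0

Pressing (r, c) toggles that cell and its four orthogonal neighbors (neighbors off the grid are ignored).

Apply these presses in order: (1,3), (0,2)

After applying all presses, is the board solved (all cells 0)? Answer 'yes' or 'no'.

After press 1 at (1,3):
1 1 0 0 0
1 0 0 1 1
0 1 0 0 0

After press 2 at (0,2):
1 0 1 1 0
1 0 1 1 1
0 1 0 0 0

Lights still on: 8

Answer: no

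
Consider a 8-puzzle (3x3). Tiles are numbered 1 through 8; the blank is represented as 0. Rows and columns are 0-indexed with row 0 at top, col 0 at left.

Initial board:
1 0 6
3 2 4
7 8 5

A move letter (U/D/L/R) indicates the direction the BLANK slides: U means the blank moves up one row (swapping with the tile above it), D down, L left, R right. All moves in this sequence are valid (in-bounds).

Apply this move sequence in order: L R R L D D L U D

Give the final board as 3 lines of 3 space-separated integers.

Answer: 1 2 6
3 8 4
0 7 5

Derivation:
After move 1 (L):
0 1 6
3 2 4
7 8 5

After move 2 (R):
1 0 6
3 2 4
7 8 5

After move 3 (R):
1 6 0
3 2 4
7 8 5

After move 4 (L):
1 0 6
3 2 4
7 8 5

After move 5 (D):
1 2 6
3 0 4
7 8 5

After move 6 (D):
1 2 6
3 8 4
7 0 5

After move 7 (L):
1 2 6
3 8 4
0 7 5

After move 8 (U):
1 2 6
0 8 4
3 7 5

After move 9 (D):
1 2 6
3 8 4
0 7 5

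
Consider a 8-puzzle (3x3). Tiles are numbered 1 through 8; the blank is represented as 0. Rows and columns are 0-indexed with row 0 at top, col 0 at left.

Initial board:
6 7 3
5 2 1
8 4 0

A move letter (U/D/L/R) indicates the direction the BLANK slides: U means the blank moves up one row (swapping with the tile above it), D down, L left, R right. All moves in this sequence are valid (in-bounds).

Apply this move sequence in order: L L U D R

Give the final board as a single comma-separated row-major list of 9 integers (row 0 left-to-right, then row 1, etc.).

Answer: 6, 7, 3, 5, 2, 1, 8, 0, 4

Derivation:
After move 1 (L):
6 7 3
5 2 1
8 0 4

After move 2 (L):
6 7 3
5 2 1
0 8 4

After move 3 (U):
6 7 3
0 2 1
5 8 4

After move 4 (D):
6 7 3
5 2 1
0 8 4

After move 5 (R):
6 7 3
5 2 1
8 0 4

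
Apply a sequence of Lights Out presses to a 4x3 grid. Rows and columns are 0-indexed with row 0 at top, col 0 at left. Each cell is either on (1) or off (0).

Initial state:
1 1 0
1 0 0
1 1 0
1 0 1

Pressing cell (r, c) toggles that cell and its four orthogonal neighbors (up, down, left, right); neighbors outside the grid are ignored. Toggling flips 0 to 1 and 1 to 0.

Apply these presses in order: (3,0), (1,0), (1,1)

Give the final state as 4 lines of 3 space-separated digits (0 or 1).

After press 1 at (3,0):
1 1 0
1 0 0
0 1 0
0 1 1

After press 2 at (1,0):
0 1 0
0 1 0
1 1 0
0 1 1

After press 3 at (1,1):
0 0 0
1 0 1
1 0 0
0 1 1

Answer: 0 0 0
1 0 1
1 0 0
0 1 1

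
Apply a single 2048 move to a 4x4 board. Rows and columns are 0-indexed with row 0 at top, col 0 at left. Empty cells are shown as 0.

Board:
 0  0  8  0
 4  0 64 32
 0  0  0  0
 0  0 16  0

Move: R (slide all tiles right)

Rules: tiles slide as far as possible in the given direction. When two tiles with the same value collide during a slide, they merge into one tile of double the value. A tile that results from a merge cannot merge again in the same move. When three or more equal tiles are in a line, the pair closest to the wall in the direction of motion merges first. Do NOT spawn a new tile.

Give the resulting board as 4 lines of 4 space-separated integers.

Slide right:
row 0: [0, 0, 8, 0] -> [0, 0, 0, 8]
row 1: [4, 0, 64, 32] -> [0, 4, 64, 32]
row 2: [0, 0, 0, 0] -> [0, 0, 0, 0]
row 3: [0, 0, 16, 0] -> [0, 0, 0, 16]

Answer:  0  0  0  8
 0  4 64 32
 0  0  0  0
 0  0  0 16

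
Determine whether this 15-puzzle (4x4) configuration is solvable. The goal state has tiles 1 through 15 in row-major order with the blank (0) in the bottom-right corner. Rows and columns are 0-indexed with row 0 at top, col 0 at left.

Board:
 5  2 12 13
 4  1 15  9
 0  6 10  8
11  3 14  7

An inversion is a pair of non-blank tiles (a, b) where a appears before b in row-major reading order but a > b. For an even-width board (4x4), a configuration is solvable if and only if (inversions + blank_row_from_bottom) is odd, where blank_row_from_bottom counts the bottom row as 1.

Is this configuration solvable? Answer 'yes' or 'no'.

Inversions: 46
Blank is in row 2 (0-indexed from top), which is row 2 counting from the bottom (bottom = 1).
46 + 2 = 48, which is even, so the puzzle is not solvable.

Answer: no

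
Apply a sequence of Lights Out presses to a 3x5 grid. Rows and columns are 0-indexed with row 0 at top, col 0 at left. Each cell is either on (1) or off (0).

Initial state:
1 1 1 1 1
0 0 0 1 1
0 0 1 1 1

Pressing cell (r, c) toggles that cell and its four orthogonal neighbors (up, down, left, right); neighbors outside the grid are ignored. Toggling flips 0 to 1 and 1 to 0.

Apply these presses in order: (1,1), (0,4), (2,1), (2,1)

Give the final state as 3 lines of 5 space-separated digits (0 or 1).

After press 1 at (1,1):
1 0 1 1 1
1 1 1 1 1
0 1 1 1 1

After press 2 at (0,4):
1 0 1 0 0
1 1 1 1 0
0 1 1 1 1

After press 3 at (2,1):
1 0 1 0 0
1 0 1 1 0
1 0 0 1 1

After press 4 at (2,1):
1 0 1 0 0
1 1 1 1 0
0 1 1 1 1

Answer: 1 0 1 0 0
1 1 1 1 0
0 1 1 1 1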